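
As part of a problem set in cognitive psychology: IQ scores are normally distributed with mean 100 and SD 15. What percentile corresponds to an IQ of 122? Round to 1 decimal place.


z = (IQ - mean) / SD
z = (122 - 100) / 15 = 1.4667
Percentile = Phi(1.4667) * 100
Phi(1.4667) = 0.928771
= 92.9


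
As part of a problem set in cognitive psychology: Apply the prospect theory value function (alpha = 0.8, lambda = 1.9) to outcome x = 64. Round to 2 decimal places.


Since x = 64 >= 0, use v(x) = x^0.8
64^0.8 = 27.8576
v(64) = 27.86


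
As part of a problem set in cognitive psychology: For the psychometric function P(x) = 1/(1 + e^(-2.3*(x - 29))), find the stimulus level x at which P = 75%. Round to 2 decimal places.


At P = 0.75: 0.75 = 1/(1 + e^(-k*(x-x0)))
Solving: e^(-k*(x-x0)) = 1/3
x = x0 + ln(3)/k
ln(3) = 1.0986
x = 29 + 1.0986/2.3
= 29 + 0.4777
= 29.48


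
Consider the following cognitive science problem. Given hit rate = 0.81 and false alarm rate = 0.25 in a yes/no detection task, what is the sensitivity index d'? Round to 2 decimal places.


d' = z(HR) - z(FAR)
z(0.81) = 0.8779
z(0.25) = -0.6745
d' = 0.8779 - -0.6745
= 1.55


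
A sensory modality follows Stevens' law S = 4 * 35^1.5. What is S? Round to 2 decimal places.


S = 4 * 35^1.5
35^1.5 = 207.0628
S = 4 * 207.0628
= 828.25


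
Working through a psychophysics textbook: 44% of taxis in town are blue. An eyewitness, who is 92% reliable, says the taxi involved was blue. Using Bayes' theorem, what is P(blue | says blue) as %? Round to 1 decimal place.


P(blue | says blue) = P(says blue | blue)*P(blue) / [P(says blue | blue)*P(blue) + P(says blue | not blue)*P(not blue)]
Numerator = 0.92 * 0.44 = 0.4048
False identification = 0.08 * 0.56 = 0.0448
P = 0.4048 / (0.4048 + 0.0448)
= 0.4048 / 0.4496
As percentage = 90.0


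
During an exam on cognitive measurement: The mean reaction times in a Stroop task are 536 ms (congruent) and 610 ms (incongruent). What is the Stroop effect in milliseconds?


Stroop effect = RT(incongruent) - RT(congruent)
= 610 - 536
= 74 ms


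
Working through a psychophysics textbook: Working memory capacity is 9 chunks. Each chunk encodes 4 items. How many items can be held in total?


Total items = chunks * items_per_chunk
= 9 * 4
= 36


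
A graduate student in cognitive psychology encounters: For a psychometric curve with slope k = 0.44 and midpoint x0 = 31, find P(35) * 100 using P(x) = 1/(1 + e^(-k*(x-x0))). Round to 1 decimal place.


P(x) = 1/(1 + e^(-0.44*(35 - 31)))
Exponent = -0.44 * 4 = -1.76
e^(-1.76) = 0.172045
P = 1/(1 + 0.172045) = 0.85321
Percentage = 85.3


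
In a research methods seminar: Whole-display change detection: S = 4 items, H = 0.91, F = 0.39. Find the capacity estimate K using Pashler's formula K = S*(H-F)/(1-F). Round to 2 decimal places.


K = S * (H - F) / (1 - F)
H - F = 0.52
1 - F = 0.61
K = 4 * 0.52 / 0.61
= 3.41


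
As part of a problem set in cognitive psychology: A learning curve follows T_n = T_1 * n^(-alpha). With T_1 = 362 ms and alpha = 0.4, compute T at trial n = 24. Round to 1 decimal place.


T_n = 362 * 24^(-0.4)
24^(-0.4) = 0.280489
T_n = 362 * 0.280489
= 101.5 ms


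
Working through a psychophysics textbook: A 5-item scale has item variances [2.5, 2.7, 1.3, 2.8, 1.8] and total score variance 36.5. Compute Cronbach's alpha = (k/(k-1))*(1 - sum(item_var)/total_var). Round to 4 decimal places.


alpha = (k/(k-1)) * (1 - sum(s_i^2)/s_total^2)
sum(item variances) = 11.1
k/(k-1) = 5/4 = 1.25
1 - 11.1/36.5 = 1 - 0.30411 = 0.69589
alpha = 1.25 * 0.69589
= 0.8699


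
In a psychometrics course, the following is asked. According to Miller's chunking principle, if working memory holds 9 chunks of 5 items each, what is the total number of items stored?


Total items = chunks * items_per_chunk
= 9 * 5
= 45


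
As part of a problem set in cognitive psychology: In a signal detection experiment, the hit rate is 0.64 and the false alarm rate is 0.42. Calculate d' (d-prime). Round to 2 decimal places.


d' = z(HR) - z(FAR)
z(0.64) = 0.3585
z(0.42) = -0.2019
d' = 0.3585 - -0.2019
= 0.56


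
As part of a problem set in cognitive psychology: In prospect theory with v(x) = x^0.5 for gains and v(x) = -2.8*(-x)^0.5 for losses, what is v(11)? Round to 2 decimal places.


Since x = 11 >= 0, use v(x) = x^0.5
11^0.5 = 3.3166
v(11) = 3.32


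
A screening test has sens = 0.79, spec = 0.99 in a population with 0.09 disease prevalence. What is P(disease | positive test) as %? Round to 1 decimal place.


PPV = (sens * prev) / (sens * prev + (1-spec) * (1-prev))
Numerator = 0.79 * 0.09 = 0.0711
P(positive and no disease) = (1 - spec) * (1 - prev) = (1 - 0.99) * (1 - 0.09) = 0.0091
Denominator = 0.0711 + 0.0091 = 0.0802
PPV = 0.0711 / 0.0802 = 0.886534
As percentage = 88.7


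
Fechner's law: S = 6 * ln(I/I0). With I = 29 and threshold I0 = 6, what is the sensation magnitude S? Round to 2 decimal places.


S = 6 * ln(29/6)
I/I0 = 4.833333
ln(4.833333) = 1.5755
S = 6 * 1.5755
= 9.45


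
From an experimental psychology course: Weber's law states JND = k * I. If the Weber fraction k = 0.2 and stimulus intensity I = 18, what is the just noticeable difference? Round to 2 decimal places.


JND = k * I
JND = 0.2 * 18
= 3.60


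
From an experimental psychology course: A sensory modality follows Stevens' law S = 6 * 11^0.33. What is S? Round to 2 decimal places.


S = 6 * 11^0.33
11^0.33 = 2.2063
S = 6 * 2.2063
= 13.24


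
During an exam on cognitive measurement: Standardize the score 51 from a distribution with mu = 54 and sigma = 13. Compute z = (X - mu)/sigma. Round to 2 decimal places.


z = (X - mu) / sigma
= (51 - 54) / 13
= -3 / 13
= -0.23


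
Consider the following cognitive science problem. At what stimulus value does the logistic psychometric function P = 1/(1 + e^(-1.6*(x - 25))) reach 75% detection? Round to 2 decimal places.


At P = 0.75: 0.75 = 1/(1 + e^(-k*(x-x0)))
Solving: e^(-k*(x-x0)) = 1/3
x = x0 + ln(3)/k
ln(3) = 1.0986
x = 25 + 1.0986/1.6
= 25 + 0.6866
= 25.69


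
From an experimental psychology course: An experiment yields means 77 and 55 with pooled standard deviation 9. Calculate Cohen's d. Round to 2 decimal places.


Cohen's d = (M1 - M2) / S_pooled
= (77 - 55) / 9
= 22 / 9
= 2.44


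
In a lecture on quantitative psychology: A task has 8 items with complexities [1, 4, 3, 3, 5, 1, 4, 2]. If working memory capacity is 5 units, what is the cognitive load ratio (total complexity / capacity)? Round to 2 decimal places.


Total complexity = 1 + 4 + 3 + 3 + 5 + 1 + 4 + 2 = 23
Load = total / capacity = 23 / 5
= 4.60


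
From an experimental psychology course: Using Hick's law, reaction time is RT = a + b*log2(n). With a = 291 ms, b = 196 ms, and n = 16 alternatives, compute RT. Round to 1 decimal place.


RT = 291 + 196 * log2(16)
log2(16) = 4.0
RT = 291 + 196 * 4.0
= 291 + 784.0
= 1075.0 ms


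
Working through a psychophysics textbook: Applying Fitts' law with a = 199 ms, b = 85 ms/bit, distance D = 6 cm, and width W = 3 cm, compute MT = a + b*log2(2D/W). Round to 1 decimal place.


MT = 199 + 85 * log2(2*6/3)
2D/W = 4.0
log2(4.0) = 2.0
MT = 199 + 85 * 2.0
= 369.0 ms


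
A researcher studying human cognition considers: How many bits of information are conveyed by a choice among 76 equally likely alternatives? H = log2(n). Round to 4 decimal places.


H = log2(n)
H = log2(76)
= 6.2479


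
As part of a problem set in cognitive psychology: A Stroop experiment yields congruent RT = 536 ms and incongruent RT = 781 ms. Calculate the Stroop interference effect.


Stroop effect = RT(incongruent) - RT(congruent)
= 781 - 536
= 245 ms


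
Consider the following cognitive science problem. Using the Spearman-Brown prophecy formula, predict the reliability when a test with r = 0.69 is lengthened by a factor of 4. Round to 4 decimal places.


r_new = n*r / (1 + (n-1)*r)
Numerator = 4 * 0.69 = 2.76
Denominator = 1 + 3 * 0.69 = 3.07
r_new = 2.76 / 3.07
= 0.8990


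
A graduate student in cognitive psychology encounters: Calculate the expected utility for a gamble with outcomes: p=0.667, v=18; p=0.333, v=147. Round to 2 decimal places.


EU = sum(p_i * v_i)
0.667 * 18 = 12.006
0.333 * 147 = 48.951
EU = 12.006 + 48.951
= 60.96


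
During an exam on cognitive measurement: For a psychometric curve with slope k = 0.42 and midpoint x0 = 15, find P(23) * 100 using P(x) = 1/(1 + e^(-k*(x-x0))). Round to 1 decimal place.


P(x) = 1/(1 + e^(-0.42*(23 - 15)))
Exponent = -0.42 * 8 = -3.36
e^(-3.36) = 0.034735
P = 1/(1 + 0.034735) = 0.966431
Percentage = 96.6


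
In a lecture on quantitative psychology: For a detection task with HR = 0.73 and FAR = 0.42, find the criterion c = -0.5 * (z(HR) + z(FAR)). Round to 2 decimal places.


c = -0.5 * (z(HR) + z(FAR))
z(0.73) = 0.6128
z(0.42) = -0.2019
c = -0.5 * (0.6128 + -0.2019)
= -0.5 * 0.4109
= -0.21


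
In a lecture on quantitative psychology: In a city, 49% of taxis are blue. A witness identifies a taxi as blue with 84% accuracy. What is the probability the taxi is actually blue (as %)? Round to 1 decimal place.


P(blue | says blue) = P(says blue | blue)*P(blue) / [P(says blue | blue)*P(blue) + P(says blue | not blue)*P(not blue)]
Numerator = 0.84 * 0.49 = 0.4116
False identification = 0.16 * 0.51 = 0.0816
P = 0.4116 / (0.4116 + 0.0816)
= 0.4116 / 0.4932
As percentage = 83.5


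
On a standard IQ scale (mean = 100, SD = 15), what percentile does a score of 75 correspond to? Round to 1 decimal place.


z = (IQ - mean) / SD
z = (75 - 100) / 15 = -1.6667
Percentile = Phi(-1.6667) * 100
Phi(-1.6667) = 0.047787
= 4.8


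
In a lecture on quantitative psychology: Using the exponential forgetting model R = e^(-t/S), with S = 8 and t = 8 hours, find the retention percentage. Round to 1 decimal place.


R = e^(-t/S)
-t/S = -8/8 = -1.0
R = e^(-1.0) = 0.367879
Percentage = 0.367879 * 100
= 36.8


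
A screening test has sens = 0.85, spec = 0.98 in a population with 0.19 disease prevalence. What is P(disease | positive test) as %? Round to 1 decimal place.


PPV = (sens * prev) / (sens * prev + (1-spec) * (1-prev))
Numerator = 0.85 * 0.19 = 0.1615
P(positive and no disease) = (1 - spec) * (1 - prev) = (1 - 0.98) * (1 - 0.19) = 0.0162
Denominator = 0.1615 + 0.0162 = 0.1777
PPV = 0.1615 / 0.1777 = 0.908835
As percentage = 90.9


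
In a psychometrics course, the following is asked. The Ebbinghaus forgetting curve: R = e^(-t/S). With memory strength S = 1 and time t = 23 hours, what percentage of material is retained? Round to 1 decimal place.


R = e^(-t/S)
-t/S = -23/1 = -23.0
R = e^(-23.0) = 0.0
Percentage = 0.0 * 100
= 0.0


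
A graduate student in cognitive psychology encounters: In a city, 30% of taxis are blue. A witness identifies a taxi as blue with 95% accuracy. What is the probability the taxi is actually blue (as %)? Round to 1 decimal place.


P(blue | says blue) = P(says blue | blue)*P(blue) / [P(says blue | blue)*P(blue) + P(says blue | not blue)*P(not blue)]
Numerator = 0.95 * 0.3 = 0.285
False identification = 0.05 * 0.7 = 0.035
P = 0.285 / (0.285 + 0.035)
= 0.285 / 0.32
As percentage = 89.1


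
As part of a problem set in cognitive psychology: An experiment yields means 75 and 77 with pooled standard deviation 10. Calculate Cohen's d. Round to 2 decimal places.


Cohen's d = (M1 - M2) / S_pooled
= (75 - 77) / 10
= -2 / 10
= -0.20


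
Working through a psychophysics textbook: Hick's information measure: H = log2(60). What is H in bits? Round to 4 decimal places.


H = log2(n)
H = log2(60)
= 5.9069


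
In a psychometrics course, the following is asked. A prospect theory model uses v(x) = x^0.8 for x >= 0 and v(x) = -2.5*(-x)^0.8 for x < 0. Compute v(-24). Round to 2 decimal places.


Since x = -24 < 0, use v(x) = -lambda*(-x)^alpha
(-x) = 24
24^0.8 = 12.7107
v(-24) = -2.5 * 12.7107
= -31.78


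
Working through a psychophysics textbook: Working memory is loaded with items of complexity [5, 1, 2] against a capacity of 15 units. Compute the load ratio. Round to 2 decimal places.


Total complexity = 5 + 1 + 2 = 8
Load = total / capacity = 8 / 15
= 0.53


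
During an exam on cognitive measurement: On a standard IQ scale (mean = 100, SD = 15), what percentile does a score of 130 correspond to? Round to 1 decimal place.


z = (IQ - mean) / SD
z = (130 - 100) / 15 = 2.0
Percentile = Phi(2.0) * 100
Phi(2.0) = 0.97725
= 97.7


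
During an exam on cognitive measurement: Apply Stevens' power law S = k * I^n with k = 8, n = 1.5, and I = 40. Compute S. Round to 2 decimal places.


S = 8 * 40^1.5
40^1.5 = 252.9822
S = 8 * 252.9822
= 2023.86


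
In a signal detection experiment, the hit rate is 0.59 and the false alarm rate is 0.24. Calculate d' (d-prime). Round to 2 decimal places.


d' = z(HR) - z(FAR)
z(0.59) = 0.2275
z(0.24) = -0.7063
d' = 0.2275 - -0.7063
= 0.93


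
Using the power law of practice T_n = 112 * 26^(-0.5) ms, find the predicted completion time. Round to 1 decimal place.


T_n = 112 * 26^(-0.5)
26^(-0.5) = 0.196116
T_n = 112 * 0.196116
= 22.0 ms


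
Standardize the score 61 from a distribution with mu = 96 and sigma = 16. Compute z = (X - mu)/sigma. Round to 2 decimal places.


z = (X - mu) / sigma
= (61 - 96) / 16
= -35 / 16
= -2.19


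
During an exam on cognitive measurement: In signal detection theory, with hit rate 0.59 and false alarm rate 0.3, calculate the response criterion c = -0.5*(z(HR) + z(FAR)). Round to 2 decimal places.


c = -0.5 * (z(HR) + z(FAR))
z(0.59) = 0.2275
z(0.3) = -0.5244
c = -0.5 * (0.2275 + -0.5244)
= -0.5 * -0.2969
= 0.15


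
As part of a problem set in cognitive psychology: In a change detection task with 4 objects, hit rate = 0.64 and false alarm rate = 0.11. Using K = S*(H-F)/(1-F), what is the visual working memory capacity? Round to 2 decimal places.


K = S * (H - F) / (1 - F)
H - F = 0.53
1 - F = 0.89
K = 4 * 0.53 / 0.89
= 2.38


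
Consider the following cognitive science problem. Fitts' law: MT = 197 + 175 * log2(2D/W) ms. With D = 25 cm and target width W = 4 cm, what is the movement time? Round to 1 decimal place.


MT = 197 + 175 * log2(2*25/4)
2D/W = 12.5
log2(12.5) = 3.6439
MT = 197 + 175 * 3.6439
= 834.7 ms


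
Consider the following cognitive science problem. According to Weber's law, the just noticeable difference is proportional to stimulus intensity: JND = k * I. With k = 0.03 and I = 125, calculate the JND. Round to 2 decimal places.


JND = k * I
JND = 0.03 * 125
= 3.75


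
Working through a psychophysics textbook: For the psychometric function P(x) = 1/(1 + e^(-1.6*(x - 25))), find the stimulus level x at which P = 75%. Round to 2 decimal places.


At P = 0.75: 0.75 = 1/(1 + e^(-k*(x-x0)))
Solving: e^(-k*(x-x0)) = 1/3
x = x0 + ln(3)/k
ln(3) = 1.0986
x = 25 + 1.0986/1.6
= 25 + 0.6866
= 25.69


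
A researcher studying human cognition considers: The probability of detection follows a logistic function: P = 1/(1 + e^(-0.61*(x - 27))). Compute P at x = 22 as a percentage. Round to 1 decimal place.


P(x) = 1/(1 + e^(-0.61*(22 - 27)))
Exponent = -0.61 * -5 = 3.05
e^(3.05) = 21.115344
P = 1/(1 + 21.115344) = 0.045217
Percentage = 4.5


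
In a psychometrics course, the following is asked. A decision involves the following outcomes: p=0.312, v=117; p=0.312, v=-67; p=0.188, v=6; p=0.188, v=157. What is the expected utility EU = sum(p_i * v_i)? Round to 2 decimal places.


EU = sum(p_i * v_i)
0.312 * 117 = 36.504
0.312 * -67 = -20.904
0.188 * 6 = 1.128
0.188 * 157 = 29.516
EU = 36.504 + -20.904 + 1.128 + 29.516
= 46.24


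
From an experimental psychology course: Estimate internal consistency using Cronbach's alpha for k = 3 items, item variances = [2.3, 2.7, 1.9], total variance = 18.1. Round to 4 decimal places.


alpha = (k/(k-1)) * (1 - sum(s_i^2)/s_total^2)
sum(item variances) = 6.9
k/(k-1) = 3/2 = 1.5
1 - 6.9/18.1 = 1 - 0.381215 = 0.618785
alpha = 1.5 * 0.618785
= 0.9282


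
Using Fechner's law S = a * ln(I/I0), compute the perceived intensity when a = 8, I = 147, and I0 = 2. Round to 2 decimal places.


S = 8 * ln(147/2)
I/I0 = 73.5
ln(73.5) = 4.2973
S = 8 * 4.2973
= 34.38


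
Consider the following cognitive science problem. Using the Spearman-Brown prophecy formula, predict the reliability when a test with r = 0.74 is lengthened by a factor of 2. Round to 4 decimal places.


r_new = n*r / (1 + (n-1)*r)
Numerator = 2 * 0.74 = 1.48
Denominator = 1 + 1 * 0.74 = 1.74
r_new = 1.48 / 1.74
= 0.8506


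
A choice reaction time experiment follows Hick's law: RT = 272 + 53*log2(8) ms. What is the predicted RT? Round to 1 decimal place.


RT = 272 + 53 * log2(8)
log2(8) = 3.0
RT = 272 + 53 * 3.0
= 272 + 159.0
= 431.0 ms


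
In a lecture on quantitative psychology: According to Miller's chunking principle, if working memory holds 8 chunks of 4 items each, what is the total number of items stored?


Total items = chunks * items_per_chunk
= 8 * 4
= 32


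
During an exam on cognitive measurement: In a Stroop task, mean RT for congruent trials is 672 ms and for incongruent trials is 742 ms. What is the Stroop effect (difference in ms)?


Stroop effect = RT(incongruent) - RT(congruent)
= 742 - 672
= 70 ms


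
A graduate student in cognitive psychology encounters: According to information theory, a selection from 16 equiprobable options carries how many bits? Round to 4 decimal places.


H = log2(n)
H = log2(16)
= 4.0000


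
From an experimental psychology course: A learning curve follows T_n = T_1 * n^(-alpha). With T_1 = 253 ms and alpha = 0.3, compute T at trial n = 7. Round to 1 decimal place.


T_n = 253 * 7^(-0.3)
7^(-0.3) = 0.55779
T_n = 253 * 0.55779
= 141.1 ms


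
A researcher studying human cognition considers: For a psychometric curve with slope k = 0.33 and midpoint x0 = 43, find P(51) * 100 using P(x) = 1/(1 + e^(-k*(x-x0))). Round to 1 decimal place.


P(x) = 1/(1 + e^(-0.33*(51 - 43)))
Exponent = -0.33 * 8 = -2.64
e^(-2.64) = 0.071361
P = 1/(1 + 0.071361) = 0.933392
Percentage = 93.3


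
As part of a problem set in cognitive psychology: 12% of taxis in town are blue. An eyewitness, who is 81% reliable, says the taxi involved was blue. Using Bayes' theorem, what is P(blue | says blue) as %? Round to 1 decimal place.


P(blue | says blue) = P(says blue | blue)*P(blue) / [P(says blue | blue)*P(blue) + P(says blue | not blue)*P(not blue)]
Numerator = 0.81 * 0.12 = 0.0972
False identification = 0.19 * 0.88 = 0.1672
P = 0.0972 / (0.0972 + 0.1672)
= 0.0972 / 0.2644
As percentage = 36.8


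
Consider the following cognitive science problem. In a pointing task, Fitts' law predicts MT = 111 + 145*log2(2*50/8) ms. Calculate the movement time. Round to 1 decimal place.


MT = 111 + 145 * log2(2*50/8)
2D/W = 12.5
log2(12.5) = 3.6439
MT = 111 + 145 * 3.6439
= 639.4 ms


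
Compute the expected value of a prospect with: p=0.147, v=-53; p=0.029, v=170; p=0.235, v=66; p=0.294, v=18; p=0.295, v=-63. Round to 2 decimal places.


EU = sum(p_i * v_i)
0.147 * -53 = -7.791
0.029 * 170 = 4.93
0.235 * 66 = 15.51
0.294 * 18 = 5.292
0.295 * -63 = -18.585
EU = -7.791 + 4.93 + 15.51 + 5.292 + -18.585
= -0.64


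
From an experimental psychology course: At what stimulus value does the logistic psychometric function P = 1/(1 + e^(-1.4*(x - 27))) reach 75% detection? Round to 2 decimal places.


At P = 0.75: 0.75 = 1/(1 + e^(-k*(x-x0)))
Solving: e^(-k*(x-x0)) = 1/3
x = x0 + ln(3)/k
ln(3) = 1.0986
x = 27 + 1.0986/1.4
= 27 + 0.7847
= 27.78


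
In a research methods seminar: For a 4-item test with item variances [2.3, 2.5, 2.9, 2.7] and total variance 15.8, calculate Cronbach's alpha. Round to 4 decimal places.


alpha = (k/(k-1)) * (1 - sum(s_i^2)/s_total^2)
sum(item variances) = 10.4
k/(k-1) = 4/3 = 1.333333
1 - 10.4/15.8 = 1 - 0.658228 = 0.341772
alpha = 1.333333 * 0.341772
= 0.4557


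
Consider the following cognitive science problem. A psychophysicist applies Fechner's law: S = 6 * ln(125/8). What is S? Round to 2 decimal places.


S = 6 * ln(125/8)
I/I0 = 15.625
ln(15.625) = 2.7489
S = 6 * 2.7489
= 16.49


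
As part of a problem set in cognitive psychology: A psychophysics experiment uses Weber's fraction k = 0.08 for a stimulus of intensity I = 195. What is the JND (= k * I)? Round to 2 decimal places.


JND = k * I
JND = 0.08 * 195
= 15.60


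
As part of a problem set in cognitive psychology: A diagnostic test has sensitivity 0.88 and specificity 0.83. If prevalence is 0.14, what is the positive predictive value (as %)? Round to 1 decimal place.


PPV = (sens * prev) / (sens * prev + (1-spec) * (1-prev))
Numerator = 0.88 * 0.14 = 0.1232
P(positive and no disease) = (1 - spec) * (1 - prev) = (1 - 0.83) * (1 - 0.14) = 0.1462
Denominator = 0.1232 + 0.1462 = 0.2694
PPV = 0.1232 / 0.2694 = 0.457313
As percentage = 45.7


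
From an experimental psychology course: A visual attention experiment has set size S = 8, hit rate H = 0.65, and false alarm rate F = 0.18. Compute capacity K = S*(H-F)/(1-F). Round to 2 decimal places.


K = S * (H - F) / (1 - F)
H - F = 0.47
1 - F = 0.82
K = 8 * 0.47 / 0.82
= 4.59


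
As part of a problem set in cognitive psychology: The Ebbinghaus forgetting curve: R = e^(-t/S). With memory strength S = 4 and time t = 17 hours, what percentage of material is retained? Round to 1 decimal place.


R = e^(-t/S)
-t/S = -17/4 = -4.25
R = e^(-4.25) = 0.014264
Percentage = 0.014264 * 100
= 1.4


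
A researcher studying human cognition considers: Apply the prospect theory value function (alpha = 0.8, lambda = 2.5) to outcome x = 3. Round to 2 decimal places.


Since x = 3 >= 0, use v(x) = x^0.8
3^0.8 = 2.4082
v(3) = 2.41


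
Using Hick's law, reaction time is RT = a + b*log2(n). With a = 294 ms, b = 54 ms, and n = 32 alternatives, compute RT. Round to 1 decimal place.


RT = 294 + 54 * log2(32)
log2(32) = 5.0
RT = 294 + 54 * 5.0
= 294 + 270.0
= 564.0 ms


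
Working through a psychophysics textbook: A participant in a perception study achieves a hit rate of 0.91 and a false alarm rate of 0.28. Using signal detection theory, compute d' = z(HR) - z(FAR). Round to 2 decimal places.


d' = z(HR) - z(FAR)
z(0.91) = 1.3408
z(0.28) = -0.5828
d' = 1.3408 - -0.5828
= 1.92


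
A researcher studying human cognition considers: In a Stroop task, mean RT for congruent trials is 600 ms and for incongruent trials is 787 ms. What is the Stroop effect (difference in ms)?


Stroop effect = RT(incongruent) - RT(congruent)
= 787 - 600
= 187 ms


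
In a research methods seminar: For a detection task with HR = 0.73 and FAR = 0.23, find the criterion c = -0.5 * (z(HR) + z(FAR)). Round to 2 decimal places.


c = -0.5 * (z(HR) + z(FAR))
z(0.73) = 0.6128
z(0.23) = -0.7388
c = -0.5 * (0.6128 + -0.7388)
= -0.5 * -0.126
= 0.06


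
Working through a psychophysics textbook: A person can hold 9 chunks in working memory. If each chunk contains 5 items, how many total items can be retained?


Total items = chunks * items_per_chunk
= 9 * 5
= 45


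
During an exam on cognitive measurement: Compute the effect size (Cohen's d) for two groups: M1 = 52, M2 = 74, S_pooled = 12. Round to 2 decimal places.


Cohen's d = (M1 - M2) / S_pooled
= (52 - 74) / 12
= -22 / 12
= -1.83


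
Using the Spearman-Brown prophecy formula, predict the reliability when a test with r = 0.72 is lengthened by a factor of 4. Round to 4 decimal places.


r_new = n*r / (1 + (n-1)*r)
Numerator = 4 * 0.72 = 2.88
Denominator = 1 + 3 * 0.72 = 3.16
r_new = 2.88 / 3.16
= 0.9114


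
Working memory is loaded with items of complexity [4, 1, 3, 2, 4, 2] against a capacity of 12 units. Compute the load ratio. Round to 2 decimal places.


Total complexity = 4 + 1 + 3 + 2 + 4 + 2 = 16
Load = total / capacity = 16 / 12
= 1.33


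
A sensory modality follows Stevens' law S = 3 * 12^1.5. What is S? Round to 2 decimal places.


S = 3 * 12^1.5
12^1.5 = 41.5692
S = 3 * 41.5692
= 124.71


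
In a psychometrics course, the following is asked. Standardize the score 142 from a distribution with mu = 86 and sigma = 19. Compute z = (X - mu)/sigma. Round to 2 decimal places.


z = (X - mu) / sigma
= (142 - 86) / 19
= 56 / 19
= 2.95


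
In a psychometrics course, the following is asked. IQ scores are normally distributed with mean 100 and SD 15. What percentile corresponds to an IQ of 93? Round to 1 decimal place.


z = (IQ - mean) / SD
z = (93 - 100) / 15 = -0.4667
Percentile = Phi(-0.4667) * 100
Phi(-0.4667) = 0.320357
= 32.0


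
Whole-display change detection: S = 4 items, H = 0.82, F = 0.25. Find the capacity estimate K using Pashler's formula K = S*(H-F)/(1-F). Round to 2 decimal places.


K = S * (H - F) / (1 - F)
H - F = 0.57
1 - F = 0.75
K = 4 * 0.57 / 0.75
= 3.04


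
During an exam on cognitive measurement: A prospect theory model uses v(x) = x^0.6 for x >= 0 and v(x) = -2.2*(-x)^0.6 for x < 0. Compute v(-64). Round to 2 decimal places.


Since x = -64 < 0, use v(x) = -lambda*(-x)^alpha
(-x) = 64
64^0.6 = 12.1257
v(-64) = -2.2 * 12.1257
= -26.68


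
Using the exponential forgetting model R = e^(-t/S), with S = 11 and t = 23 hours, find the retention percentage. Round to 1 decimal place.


R = e^(-t/S)
-t/S = -23/11 = -2.090909
R = e^(-2.090909) = 0.123575
Percentage = 0.123575 * 100
= 12.4


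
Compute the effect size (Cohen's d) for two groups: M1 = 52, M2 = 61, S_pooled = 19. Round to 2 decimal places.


Cohen's d = (M1 - M2) / S_pooled
= (52 - 61) / 19
= -9 / 19
= -0.47


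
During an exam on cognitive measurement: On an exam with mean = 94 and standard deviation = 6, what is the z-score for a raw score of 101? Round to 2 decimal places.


z = (X - mu) / sigma
= (101 - 94) / 6
= 7 / 6
= 1.17


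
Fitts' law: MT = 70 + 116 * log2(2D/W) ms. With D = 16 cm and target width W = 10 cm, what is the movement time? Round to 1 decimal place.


MT = 70 + 116 * log2(2*16/10)
2D/W = 3.2
log2(3.2) = 1.6781
MT = 70 + 116 * 1.6781
= 264.7 ms


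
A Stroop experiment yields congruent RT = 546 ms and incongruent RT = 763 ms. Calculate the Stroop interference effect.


Stroop effect = RT(incongruent) - RT(congruent)
= 763 - 546
= 217 ms


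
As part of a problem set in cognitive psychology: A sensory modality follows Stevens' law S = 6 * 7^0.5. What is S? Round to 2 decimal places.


S = 6 * 7^0.5
7^0.5 = 2.6458
S = 6 * 2.6458
= 15.87


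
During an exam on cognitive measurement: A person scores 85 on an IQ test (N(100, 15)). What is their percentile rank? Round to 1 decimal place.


z = (IQ - mean) / SD
z = (85 - 100) / 15 = -1.0
Percentile = Phi(-1.0) * 100
Phi(-1.0) = 0.158655
= 15.9


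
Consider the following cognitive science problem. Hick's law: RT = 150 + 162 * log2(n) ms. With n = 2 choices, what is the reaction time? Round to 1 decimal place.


RT = 150 + 162 * log2(2)
log2(2) = 1.0
RT = 150 + 162 * 1.0
= 150 + 162.0
= 312.0 ms


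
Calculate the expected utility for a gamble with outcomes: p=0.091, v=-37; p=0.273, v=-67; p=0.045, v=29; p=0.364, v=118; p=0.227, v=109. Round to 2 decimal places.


EU = sum(p_i * v_i)
0.091 * -37 = -3.367
0.273 * -67 = -18.291
0.045 * 29 = 1.305
0.364 * 118 = 42.952
0.227 * 109 = 24.743
EU = -3.367 + -18.291 + 1.305 + 42.952 + 24.743
= 47.34


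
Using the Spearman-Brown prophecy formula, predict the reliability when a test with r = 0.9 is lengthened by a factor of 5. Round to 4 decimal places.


r_new = n*r / (1 + (n-1)*r)
Numerator = 5 * 0.9 = 4.5
Denominator = 1 + 4 * 0.9 = 4.6
r_new = 4.5 / 4.6
= 0.9783


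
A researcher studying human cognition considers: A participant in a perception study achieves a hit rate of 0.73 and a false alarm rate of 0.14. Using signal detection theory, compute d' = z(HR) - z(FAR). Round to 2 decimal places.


d' = z(HR) - z(FAR)
z(0.73) = 0.6128
z(0.14) = -1.0803
d' = 0.6128 - -1.0803
= 1.69


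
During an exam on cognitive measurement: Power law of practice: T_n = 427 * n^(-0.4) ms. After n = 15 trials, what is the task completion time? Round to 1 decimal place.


T_n = 427 * 15^(-0.4)
15^(-0.4) = 0.338504
T_n = 427 * 0.338504
= 144.5 ms


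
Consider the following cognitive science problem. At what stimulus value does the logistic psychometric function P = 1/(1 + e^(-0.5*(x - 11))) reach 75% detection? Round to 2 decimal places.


At P = 0.75: 0.75 = 1/(1 + e^(-k*(x-x0)))
Solving: e^(-k*(x-x0)) = 1/3
x = x0 + ln(3)/k
ln(3) = 1.0986
x = 11 + 1.0986/0.5
= 11 + 2.1972
= 13.20


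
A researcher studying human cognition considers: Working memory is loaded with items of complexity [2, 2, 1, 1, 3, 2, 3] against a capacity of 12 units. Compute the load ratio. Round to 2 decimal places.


Total complexity = 2 + 2 + 1 + 1 + 3 + 2 + 3 = 14
Load = total / capacity = 14 / 12
= 1.17


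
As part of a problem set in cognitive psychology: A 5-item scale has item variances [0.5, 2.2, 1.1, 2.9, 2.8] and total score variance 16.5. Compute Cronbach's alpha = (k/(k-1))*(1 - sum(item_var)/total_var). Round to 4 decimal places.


alpha = (k/(k-1)) * (1 - sum(s_i^2)/s_total^2)
sum(item variances) = 9.5
k/(k-1) = 5/4 = 1.25
1 - 9.5/16.5 = 1 - 0.575758 = 0.424242
alpha = 1.25 * 0.424242
= 0.5303


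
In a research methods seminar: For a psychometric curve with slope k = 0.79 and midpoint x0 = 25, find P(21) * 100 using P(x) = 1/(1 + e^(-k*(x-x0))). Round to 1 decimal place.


P(x) = 1/(1 + e^(-0.79*(21 - 25)))
Exponent = -0.79 * -4 = 3.16
e^(3.16) = 23.570596
P = 1/(1 + 23.570596) = 0.040699
Percentage = 4.1


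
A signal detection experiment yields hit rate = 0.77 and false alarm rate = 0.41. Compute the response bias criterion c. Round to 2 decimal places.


c = -0.5 * (z(HR) + z(FAR))
z(0.77) = 0.7388
z(0.41) = -0.2275
c = -0.5 * (0.7388 + -0.2275)
= -0.5 * 0.5113
= -0.26


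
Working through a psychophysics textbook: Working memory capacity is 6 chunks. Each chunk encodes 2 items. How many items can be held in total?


Total items = chunks * items_per_chunk
= 6 * 2
= 12


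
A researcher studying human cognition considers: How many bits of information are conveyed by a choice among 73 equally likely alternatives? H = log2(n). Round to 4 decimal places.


H = log2(n)
H = log2(73)
= 6.1898


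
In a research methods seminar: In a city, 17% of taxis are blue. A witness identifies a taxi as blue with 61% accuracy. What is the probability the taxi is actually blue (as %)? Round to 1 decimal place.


P(blue | says blue) = P(says blue | blue)*P(blue) / [P(says blue | blue)*P(blue) + P(says blue | not blue)*P(not blue)]
Numerator = 0.61 * 0.17 = 0.1037
False identification = 0.39 * 0.83 = 0.3237
P = 0.1037 / (0.1037 + 0.3237)
= 0.1037 / 0.4274
As percentage = 24.3


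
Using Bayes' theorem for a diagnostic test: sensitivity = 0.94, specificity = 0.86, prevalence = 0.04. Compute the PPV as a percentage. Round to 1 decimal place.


PPV = (sens * prev) / (sens * prev + (1-spec) * (1-prev))
Numerator = 0.94 * 0.04 = 0.0376
P(positive and no disease) = (1 - spec) * (1 - prev) = (1 - 0.86) * (1 - 0.04) = 0.1344
Denominator = 0.0376 + 0.1344 = 0.172
PPV = 0.0376 / 0.172 = 0.218605
As percentage = 21.9


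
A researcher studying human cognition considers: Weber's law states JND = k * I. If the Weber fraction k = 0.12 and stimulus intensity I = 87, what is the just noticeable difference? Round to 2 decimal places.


JND = k * I
JND = 0.12 * 87
= 10.44


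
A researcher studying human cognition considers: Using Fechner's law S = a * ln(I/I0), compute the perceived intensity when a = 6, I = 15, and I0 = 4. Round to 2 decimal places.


S = 6 * ln(15/4)
I/I0 = 3.75
ln(3.75) = 1.3218
S = 6 * 1.3218
= 7.93


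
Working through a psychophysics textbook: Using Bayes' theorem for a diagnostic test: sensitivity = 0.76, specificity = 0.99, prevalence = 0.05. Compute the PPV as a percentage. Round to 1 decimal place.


PPV = (sens * prev) / (sens * prev + (1-spec) * (1-prev))
Numerator = 0.76 * 0.05 = 0.038
P(positive and no disease) = (1 - spec) * (1 - prev) = (1 - 0.99) * (1 - 0.05) = 0.0095
Denominator = 0.038 + 0.0095 = 0.0475
PPV = 0.038 / 0.0475 = 0.8
As percentage = 80.0


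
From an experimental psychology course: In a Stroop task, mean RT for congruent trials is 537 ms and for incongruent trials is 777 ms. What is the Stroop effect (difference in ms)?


Stroop effect = RT(incongruent) - RT(congruent)
= 777 - 537
= 240 ms


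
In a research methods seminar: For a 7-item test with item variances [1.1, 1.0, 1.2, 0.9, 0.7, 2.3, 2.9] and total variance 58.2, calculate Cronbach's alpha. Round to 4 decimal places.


alpha = (k/(k-1)) * (1 - sum(s_i^2)/s_total^2)
sum(item variances) = 10.1
k/(k-1) = 7/6 = 1.166667
1 - 10.1/58.2 = 1 - 0.17354 = 0.82646
alpha = 1.166667 * 0.82646
= 0.9642


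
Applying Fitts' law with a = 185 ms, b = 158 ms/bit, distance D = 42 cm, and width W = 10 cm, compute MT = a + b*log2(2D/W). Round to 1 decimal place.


MT = 185 + 158 * log2(2*42/10)
2D/W = 8.4
log2(8.4) = 3.0704
MT = 185 + 158 * 3.0704
= 670.1 ms


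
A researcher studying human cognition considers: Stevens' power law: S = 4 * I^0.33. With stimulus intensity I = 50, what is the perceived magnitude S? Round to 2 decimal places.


S = 4 * 50^0.33
50^0.33 = 3.6363
S = 4 * 3.6363
= 14.55


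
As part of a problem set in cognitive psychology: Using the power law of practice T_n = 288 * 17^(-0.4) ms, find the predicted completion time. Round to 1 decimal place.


T_n = 288 * 17^(-0.4)
17^(-0.4) = 0.321974
T_n = 288 * 0.321974
= 92.7 ms


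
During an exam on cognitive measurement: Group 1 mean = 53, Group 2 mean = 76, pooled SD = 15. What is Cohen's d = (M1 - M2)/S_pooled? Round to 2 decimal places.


Cohen's d = (M1 - M2) / S_pooled
= (53 - 76) / 15
= -23 / 15
= -1.53


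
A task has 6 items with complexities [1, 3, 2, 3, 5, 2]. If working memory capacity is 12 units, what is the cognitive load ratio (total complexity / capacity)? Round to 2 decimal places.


Total complexity = 1 + 3 + 2 + 3 + 5 + 2 = 16
Load = total / capacity = 16 / 12
= 1.33


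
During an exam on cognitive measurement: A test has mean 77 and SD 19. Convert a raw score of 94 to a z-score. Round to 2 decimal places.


z = (X - mu) / sigma
= (94 - 77) / 19
= 17 / 19
= 0.89


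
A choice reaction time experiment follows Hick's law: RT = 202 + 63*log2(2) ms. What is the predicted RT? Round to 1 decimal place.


RT = 202 + 63 * log2(2)
log2(2) = 1.0
RT = 202 + 63 * 1.0
= 202 + 63.0
= 265.0 ms


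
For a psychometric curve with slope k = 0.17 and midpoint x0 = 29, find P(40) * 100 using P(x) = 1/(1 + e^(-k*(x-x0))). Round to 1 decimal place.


P(x) = 1/(1 + e^(-0.17*(40 - 29)))
Exponent = -0.17 * 11 = -1.87
e^(-1.87) = 0.154124
P = 1/(1 + 0.154124) = 0.866458
Percentage = 86.6


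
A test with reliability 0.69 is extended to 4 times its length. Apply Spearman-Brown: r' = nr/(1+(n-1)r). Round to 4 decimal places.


r_new = n*r / (1 + (n-1)*r)
Numerator = 4 * 0.69 = 2.76
Denominator = 1 + 3 * 0.69 = 3.07
r_new = 2.76 / 3.07
= 0.8990


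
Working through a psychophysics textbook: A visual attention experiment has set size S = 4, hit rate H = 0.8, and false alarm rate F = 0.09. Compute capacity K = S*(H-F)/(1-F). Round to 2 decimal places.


K = S * (H - F) / (1 - F)
H - F = 0.71
1 - F = 0.91
K = 4 * 0.71 / 0.91
= 3.12


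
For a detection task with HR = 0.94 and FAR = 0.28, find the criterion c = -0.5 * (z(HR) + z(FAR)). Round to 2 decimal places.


c = -0.5 * (z(HR) + z(FAR))
z(0.94) = 1.5548
z(0.28) = -0.5828
c = -0.5 * (1.5548 + -0.5828)
= -0.5 * 0.972
= -0.49


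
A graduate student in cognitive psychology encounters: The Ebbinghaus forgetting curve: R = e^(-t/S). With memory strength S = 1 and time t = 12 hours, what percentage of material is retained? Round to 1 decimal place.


R = e^(-t/S)
-t/S = -12/1 = -12.0
R = e^(-12.0) = 6e-06
Percentage = 6e-06 * 100
= 0.0


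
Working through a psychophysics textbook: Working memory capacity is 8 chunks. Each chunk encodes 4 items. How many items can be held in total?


Total items = chunks * items_per_chunk
= 8 * 4
= 32


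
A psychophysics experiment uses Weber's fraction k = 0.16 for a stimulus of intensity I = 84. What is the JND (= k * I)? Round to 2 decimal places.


JND = k * I
JND = 0.16 * 84
= 13.44


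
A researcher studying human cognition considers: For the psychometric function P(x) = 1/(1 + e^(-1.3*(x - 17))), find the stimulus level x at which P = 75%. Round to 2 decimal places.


At P = 0.75: 0.75 = 1/(1 + e^(-k*(x-x0)))
Solving: e^(-k*(x-x0)) = 1/3
x = x0 + ln(3)/k
ln(3) = 1.0986
x = 17 + 1.0986/1.3
= 17 + 0.8451
= 17.85


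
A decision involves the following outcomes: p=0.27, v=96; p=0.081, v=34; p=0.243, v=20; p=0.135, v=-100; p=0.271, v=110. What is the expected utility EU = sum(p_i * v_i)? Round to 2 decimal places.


EU = sum(p_i * v_i)
0.27 * 96 = 25.92
0.081 * 34 = 2.754
0.243 * 20 = 4.86
0.135 * -100 = -13.5
0.271 * 110 = 29.81
EU = 25.92 + 2.754 + 4.86 + -13.5 + 29.81
= 49.84


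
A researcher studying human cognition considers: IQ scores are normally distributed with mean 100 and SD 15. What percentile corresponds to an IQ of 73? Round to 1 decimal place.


z = (IQ - mean) / SD
z = (73 - 100) / 15 = -1.8
Percentile = Phi(-1.8) * 100
Phi(-1.8) = 0.03593
= 3.6


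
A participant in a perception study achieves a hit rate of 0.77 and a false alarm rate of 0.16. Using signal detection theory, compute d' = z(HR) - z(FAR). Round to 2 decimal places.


d' = z(HR) - z(FAR)
z(0.77) = 0.7388
z(0.16) = -0.9945
d' = 0.7388 - -0.9945
= 1.73


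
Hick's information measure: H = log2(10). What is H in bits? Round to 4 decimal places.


H = log2(n)
H = log2(10)
= 3.3219


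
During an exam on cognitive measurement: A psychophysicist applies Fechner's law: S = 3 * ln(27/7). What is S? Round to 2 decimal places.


S = 3 * ln(27/7)
I/I0 = 3.857143
ln(3.857143) = 1.3499
S = 3 * 1.3499
= 4.05


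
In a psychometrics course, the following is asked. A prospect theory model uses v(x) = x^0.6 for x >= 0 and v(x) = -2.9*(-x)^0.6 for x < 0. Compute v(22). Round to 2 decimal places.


Since x = 22 >= 0, use v(x) = x^0.6
22^0.6 = 6.3893
v(22) = 6.39


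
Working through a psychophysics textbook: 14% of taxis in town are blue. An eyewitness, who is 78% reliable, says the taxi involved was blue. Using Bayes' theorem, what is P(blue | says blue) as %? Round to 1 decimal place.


P(blue | says blue) = P(says blue | blue)*P(blue) / [P(says blue | blue)*P(blue) + P(says blue | not blue)*P(not blue)]
Numerator = 0.78 * 0.14 = 0.1092
False identification = 0.22 * 0.86 = 0.1892
P = 0.1092 / (0.1092 + 0.1892)
= 0.1092 / 0.2984
As percentage = 36.6


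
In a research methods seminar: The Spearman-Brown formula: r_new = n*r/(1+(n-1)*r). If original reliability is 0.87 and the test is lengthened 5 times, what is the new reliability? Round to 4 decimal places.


r_new = n*r / (1 + (n-1)*r)
Numerator = 5 * 0.87 = 4.35
Denominator = 1 + 4 * 0.87 = 4.48
r_new = 4.35 / 4.48
= 0.9710


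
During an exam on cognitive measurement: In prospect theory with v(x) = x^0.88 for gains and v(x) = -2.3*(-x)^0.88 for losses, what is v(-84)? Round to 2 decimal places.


Since x = -84 < 0, use v(x) = -lambda*(-x)^alpha
(-x) = 84
84^0.88 = 49.3589
v(-84) = -2.3 * 49.3589
= -113.53


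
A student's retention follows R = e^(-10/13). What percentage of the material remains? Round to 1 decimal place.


R = e^(-t/S)
-t/S = -10/13 = -0.769231
R = e^(-0.769231) = 0.463369
Percentage = 0.463369 * 100
= 46.3


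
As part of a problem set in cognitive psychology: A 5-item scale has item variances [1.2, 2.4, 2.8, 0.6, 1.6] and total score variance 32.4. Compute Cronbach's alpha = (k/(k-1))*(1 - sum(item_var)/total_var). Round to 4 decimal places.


alpha = (k/(k-1)) * (1 - sum(s_i^2)/s_total^2)
sum(item variances) = 8.6
k/(k-1) = 5/4 = 1.25
1 - 8.6/32.4 = 1 - 0.265432 = 0.734568
alpha = 1.25 * 0.734568
= 0.9182
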